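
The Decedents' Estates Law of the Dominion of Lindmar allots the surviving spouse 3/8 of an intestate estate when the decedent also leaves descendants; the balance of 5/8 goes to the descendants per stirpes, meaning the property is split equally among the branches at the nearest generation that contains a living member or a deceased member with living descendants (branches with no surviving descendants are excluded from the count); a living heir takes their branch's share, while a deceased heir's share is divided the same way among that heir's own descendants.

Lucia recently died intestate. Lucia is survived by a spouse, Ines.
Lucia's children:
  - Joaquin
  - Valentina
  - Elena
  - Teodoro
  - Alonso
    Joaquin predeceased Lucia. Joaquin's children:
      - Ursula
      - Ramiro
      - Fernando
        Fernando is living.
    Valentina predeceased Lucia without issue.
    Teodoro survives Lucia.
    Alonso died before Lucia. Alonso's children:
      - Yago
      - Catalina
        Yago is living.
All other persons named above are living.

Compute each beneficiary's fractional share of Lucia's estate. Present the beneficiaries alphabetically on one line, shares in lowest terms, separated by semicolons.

Catalina 5/64; Elena 5/32; Fernando 5/96; Ines 3/8; Ramiro 5/96; Teodoro 5/32; Ursula 5/96; Yago 5/64

Ines, as surviving spouse, takes 3/8.
The remaining 5/8 passes to Lucia's descendants per stirpes.
Valentina left no surviving issue, so that branch lapses and is disregarded.
The 5/8 is divided into 4 equal shares of 5/32 among Joaquin, Elena, Teodoro, Alonso.
Joaquin predeceased; the 5/32 allotted to Joaquin's branch passes to Joaquin's issue by representation.
The 5/32 is divided into 3 equal shares of 5/96 among Ursula, Ramiro, Fernando.
Ursula is living and takes 5/96.
Ramiro is living and takes 5/96.
Fernando is living and takes 5/96.
Elena is living and takes 5/32.
Teodoro is living and takes 5/32.
Alonso predeceased; the 5/32 allotted to Alonso's branch passes to Alonso's issue by representation.
The 5/32 is divided into 2 equal shares of 5/64 among Yago, Catalina.
Yago is living and takes 5/64.
Catalina is living and takes 5/64.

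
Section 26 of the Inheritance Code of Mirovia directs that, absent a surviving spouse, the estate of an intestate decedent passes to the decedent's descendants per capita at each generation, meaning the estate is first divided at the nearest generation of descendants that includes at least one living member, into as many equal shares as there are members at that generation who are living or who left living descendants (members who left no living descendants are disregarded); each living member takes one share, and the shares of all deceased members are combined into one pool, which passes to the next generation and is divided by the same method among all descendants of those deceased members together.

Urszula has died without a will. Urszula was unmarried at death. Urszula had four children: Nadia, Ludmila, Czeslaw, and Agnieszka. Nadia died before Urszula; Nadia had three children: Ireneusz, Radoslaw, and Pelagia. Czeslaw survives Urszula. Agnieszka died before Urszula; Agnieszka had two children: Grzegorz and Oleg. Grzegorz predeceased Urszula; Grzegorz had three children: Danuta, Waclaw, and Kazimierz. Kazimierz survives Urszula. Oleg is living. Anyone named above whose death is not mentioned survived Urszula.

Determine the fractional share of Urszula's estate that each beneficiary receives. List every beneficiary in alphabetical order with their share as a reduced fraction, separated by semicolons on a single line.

There is no surviving spouse, so the entire estate passes to Urszula's descendants per capita at each generation.
At generation 1 (Nadia, Ludmila, Czeslaw, Agnieszka) there are 4 shares of (1)/4 = 1/4 each.
Living: Ludmila and Czeslaw — each takes 1/4.
Deceased: Nadia and Agnieszka. Their combined 1/2 is pooled and carried to generation 2.
At generation 2 (Ireneusz, Radoslaw, Pelagia, Grzegorz, Oleg) there are 5 shares of (1/2)/5 = 1/10 each.
Living: Ireneusz, Radoslaw, Pelagia, and Oleg — each takes 1/10.
Deceased: Grzegorz. That 1/10 share is carried to generation 3.
At generation 3 (Danuta, Waclaw, Kazimierz) there are 3 shares of (1/10)/3 = 1/30 each.
Living: Danuta, Waclaw, and Kazimierz — each takes 1/30.

Czeslaw 1/4; Danuta 1/30; Ireneusz 1/10; Kazimierz 1/30; Ludmila 1/4; Oleg 1/10; Pelagia 1/10; Radoslaw 1/10; Waclaw 1/30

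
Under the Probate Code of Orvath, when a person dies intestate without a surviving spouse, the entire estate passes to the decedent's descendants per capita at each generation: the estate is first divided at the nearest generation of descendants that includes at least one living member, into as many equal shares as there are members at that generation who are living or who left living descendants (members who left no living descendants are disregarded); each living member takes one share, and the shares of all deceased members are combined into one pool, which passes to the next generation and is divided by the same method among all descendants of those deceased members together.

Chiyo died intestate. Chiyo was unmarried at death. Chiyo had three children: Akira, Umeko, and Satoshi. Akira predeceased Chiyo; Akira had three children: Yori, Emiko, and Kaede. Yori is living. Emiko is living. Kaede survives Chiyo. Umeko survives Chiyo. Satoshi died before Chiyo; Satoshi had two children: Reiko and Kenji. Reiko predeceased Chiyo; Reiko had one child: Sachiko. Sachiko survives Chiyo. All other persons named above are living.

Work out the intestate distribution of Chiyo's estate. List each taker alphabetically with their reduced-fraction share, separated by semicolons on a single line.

Emiko 2/15; Kaede 2/15; Kenji 2/15; Sachiko 2/15; Umeko 1/3; Yori 2/15

There is no surviving spouse, so the entire estate passes to Chiyo's descendants per capita at each generation.
At generation 1 (Akira, Umeko, Satoshi) there are 3 shares of (1)/3 = 1/3 each.
Living: Umeko — each takes 1/3.
Deceased: Akira and Satoshi. Their combined 2/3 is pooled and carried to generation 2.
At generation 2 (Yori, Emiko, Kaede, Reiko, Kenji) there are 5 shares of (2/3)/5 = 2/15 each.
Living: Yori, Emiko, Kaede, and Kenji — each takes 2/15.
Deceased: Reiko. That 2/15 share is carried to generation 3.
At generation 3 (Sachiko) there are 1 shares of (2/15)/1 = 2/15 each.
Living: Sachiko — each takes 2/15.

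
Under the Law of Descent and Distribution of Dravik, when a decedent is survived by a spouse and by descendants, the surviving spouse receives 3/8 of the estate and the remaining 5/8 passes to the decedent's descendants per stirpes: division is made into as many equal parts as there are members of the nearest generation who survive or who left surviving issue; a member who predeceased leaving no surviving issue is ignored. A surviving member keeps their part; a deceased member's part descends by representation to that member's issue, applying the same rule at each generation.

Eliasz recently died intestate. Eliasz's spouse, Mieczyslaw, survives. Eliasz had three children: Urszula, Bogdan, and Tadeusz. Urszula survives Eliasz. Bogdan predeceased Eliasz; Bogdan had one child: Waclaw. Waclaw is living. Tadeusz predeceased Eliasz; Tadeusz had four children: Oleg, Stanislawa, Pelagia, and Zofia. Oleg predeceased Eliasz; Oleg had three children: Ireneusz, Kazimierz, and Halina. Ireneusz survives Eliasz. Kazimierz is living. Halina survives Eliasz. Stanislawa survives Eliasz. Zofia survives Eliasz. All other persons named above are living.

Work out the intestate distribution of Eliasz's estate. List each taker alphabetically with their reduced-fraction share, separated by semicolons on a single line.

Halina 5/288; Ireneusz 5/288; Kazimierz 5/288; Mieczyslaw 3/8; Pelagia 5/96; Stanislawa 5/96; Urszula 5/24; Waclaw 5/24; Zofia 5/96

Mieczyslaw, as surviving spouse, takes 3/8.
The remaining 5/8 passes to Eliasz's descendants per stirpes.
The 5/8 is divided into 3 equal shares of 5/24 among Urszula, Bogdan, Tadeusz.
Urszula is living and takes 5/24.
Bogdan predeceased; the 5/24 allotted to Bogdan's branch passes to Bogdan's issue by representation.
Waclaw is the sole taker at this level and receives the full 5/24.
Tadeusz predeceased; the 5/24 allotted to Tadeusz's branch passes to Tadeusz's issue by representation.
The 5/24 is divided into 4 equal shares of 5/96 among Oleg, Stanislawa, Pelagia, Zofia.
Oleg predeceased; the 5/96 allotted to Oleg's branch passes to Oleg's issue by representation.
The 5/96 is divided into 3 equal shares of 5/288 among Ireneusz, Kazimierz, Halina.
Ireneusz is living and takes 5/288.
Kazimierz is living and takes 5/288.
Halina is living and takes 5/288.
Stanislawa is living and takes 5/96.
Pelagia is living and takes 5/96.
Zofia is living and takes 5/96.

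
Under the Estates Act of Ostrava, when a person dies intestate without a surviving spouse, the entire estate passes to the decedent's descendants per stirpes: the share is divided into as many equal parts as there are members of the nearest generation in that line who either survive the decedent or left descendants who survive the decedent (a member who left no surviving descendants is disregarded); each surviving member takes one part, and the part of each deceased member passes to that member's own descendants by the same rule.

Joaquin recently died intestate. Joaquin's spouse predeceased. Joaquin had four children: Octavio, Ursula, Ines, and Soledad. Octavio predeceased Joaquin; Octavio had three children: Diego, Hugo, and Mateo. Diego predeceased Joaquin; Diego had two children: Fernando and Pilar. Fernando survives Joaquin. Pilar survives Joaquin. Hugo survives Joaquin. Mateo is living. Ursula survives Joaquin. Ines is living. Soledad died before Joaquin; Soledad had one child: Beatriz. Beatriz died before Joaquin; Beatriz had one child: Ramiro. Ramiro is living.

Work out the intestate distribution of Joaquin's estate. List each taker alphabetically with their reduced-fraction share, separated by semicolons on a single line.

Fernando 1/24; Hugo 1/12; Ines 1/4; Mateo 1/12; Pilar 1/24; Ramiro 1/4; Ursula 1/4

There is no surviving spouse, so the entire estate passes to Joaquin's descendants per stirpes.
The estate is divided into 4 equal shares of 1/4 among Octavio, Ursula, Ines, Soledad.
Octavio predeceased; the 1/4 allotted to Octavio's branch passes to Octavio's issue by representation.
The 1/4 is divided into 3 equal shares of 1/12 among Diego, Hugo, Mateo.
Diego predeceased; the 1/12 allotted to Diego's branch passes to Diego's issue by representation.
The 1/12 is divided into 2 equal shares of 1/24 among Fernando, Pilar.
Fernando is living and takes 1/24.
Pilar is living and takes 1/24.
Hugo is living and takes 1/12.
Mateo is living and takes 1/12.
Ursula is living and takes 1/4.
Ines is living and takes 1/4.
Soledad predeceased; the 1/4 allotted to Soledad's branch passes to Soledad's issue by representation.
Beatriz's line is the sole branch at this level, so the full 1/4 passes to Beatriz's issue by representation.
Ramiro is the sole taker at this level and receives the full 1/4.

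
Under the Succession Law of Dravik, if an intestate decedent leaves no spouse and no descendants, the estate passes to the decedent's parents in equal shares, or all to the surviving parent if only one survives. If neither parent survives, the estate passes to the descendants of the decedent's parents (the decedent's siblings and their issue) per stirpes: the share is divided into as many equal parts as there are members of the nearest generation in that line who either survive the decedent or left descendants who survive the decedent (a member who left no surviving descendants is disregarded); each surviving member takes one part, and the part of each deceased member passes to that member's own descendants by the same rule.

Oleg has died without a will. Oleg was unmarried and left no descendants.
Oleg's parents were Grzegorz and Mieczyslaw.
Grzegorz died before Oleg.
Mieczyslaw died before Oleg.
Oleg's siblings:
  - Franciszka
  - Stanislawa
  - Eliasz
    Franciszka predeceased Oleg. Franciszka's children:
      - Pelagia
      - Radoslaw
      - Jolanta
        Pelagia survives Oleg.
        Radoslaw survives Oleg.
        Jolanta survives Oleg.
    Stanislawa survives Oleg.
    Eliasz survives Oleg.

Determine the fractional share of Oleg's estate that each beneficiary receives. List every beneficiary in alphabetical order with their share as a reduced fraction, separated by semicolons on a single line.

Eliasz 1/3; Jolanta 1/9; Pelagia 1/9; Radoslaw 1/9; Stanislawa 1/3

Neither parent survives and there are no descendants, so the estate passes to Oleg's siblings and their issue per stirpes.
The estate is divided into 3 equal shares of 1/3 among Franciszka, Stanislawa, Eliasz.
Franciszka predeceased; the 1/3 allotted to Franciszka's branch passes to Franciszka's issue by representation.
The 1/3 is divided into 3 equal shares of 1/9 among Pelagia, Radoslaw, Jolanta.
Pelagia is living and takes 1/9.
Radoslaw is living and takes 1/9.
Jolanta is living and takes 1/9.
Stanislawa is living and takes 1/3.
Eliasz is living and takes 1/3.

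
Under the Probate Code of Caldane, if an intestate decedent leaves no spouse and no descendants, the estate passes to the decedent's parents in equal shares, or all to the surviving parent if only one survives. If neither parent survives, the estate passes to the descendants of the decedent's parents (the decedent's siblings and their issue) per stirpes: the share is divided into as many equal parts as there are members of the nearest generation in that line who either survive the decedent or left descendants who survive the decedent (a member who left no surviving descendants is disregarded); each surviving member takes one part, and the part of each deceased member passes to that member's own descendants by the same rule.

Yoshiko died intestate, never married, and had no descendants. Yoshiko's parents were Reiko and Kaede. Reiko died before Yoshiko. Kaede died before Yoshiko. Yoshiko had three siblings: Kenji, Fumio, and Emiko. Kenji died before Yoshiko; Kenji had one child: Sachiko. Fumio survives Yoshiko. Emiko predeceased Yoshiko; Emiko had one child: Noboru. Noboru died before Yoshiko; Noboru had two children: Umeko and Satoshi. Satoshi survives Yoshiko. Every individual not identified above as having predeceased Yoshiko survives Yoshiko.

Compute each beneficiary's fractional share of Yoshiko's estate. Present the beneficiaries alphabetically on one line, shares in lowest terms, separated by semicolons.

Neither parent survives and there are no descendants, so the estate passes to Yoshiko's siblings and their issue per stirpes.
The estate is divided into 3 equal shares of 1/3 among Kenji, Fumio, Emiko.
Kenji predeceased; the 1/3 allotted to Kenji's branch passes to Kenji's issue by representation.
Sachiko is the sole taker at this level and receives the full 1/3.
Fumio is living and takes 1/3.
Emiko predeceased; the 1/3 allotted to Emiko's branch passes to Emiko's issue by representation.
Noboru's line is the sole branch at this level, so the full 1/3 passes to Noboru's issue by representation.
The 1/3 is divided into 2 equal shares of 1/6 among Umeko, Satoshi.
Umeko is living and takes 1/6.
Satoshi is living and takes 1/6.

Fumio 1/3; Sachiko 1/3; Satoshi 1/6; Umeko 1/6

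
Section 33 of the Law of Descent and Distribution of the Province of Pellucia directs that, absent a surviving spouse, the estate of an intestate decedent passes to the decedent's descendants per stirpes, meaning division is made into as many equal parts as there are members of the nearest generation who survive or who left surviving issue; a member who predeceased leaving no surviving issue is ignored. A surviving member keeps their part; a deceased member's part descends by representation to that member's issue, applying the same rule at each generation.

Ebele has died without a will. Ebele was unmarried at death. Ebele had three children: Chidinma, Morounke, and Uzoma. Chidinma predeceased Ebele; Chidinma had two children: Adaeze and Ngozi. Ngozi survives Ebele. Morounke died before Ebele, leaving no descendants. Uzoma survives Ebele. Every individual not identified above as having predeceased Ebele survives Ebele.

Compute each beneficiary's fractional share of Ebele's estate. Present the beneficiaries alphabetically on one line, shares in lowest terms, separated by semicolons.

Adaeze 1/4; Ngozi 1/4; Uzoma 1/2

There is no surviving spouse, so the entire estate passes to Ebele's descendants per stirpes.
Morounke left no surviving issue, so that branch lapses and is disregarded.
The estate is divided into 2 equal shares of 1/2 among Chidinma, Uzoma.
Chidinma predeceased; the 1/2 allotted to Chidinma's branch passes to Chidinma's issue by representation.
The 1/2 is divided into 2 equal shares of 1/4 among Adaeze, Ngozi.
Adaeze is living and takes 1/4.
Ngozi is living and takes 1/4.
Uzoma is living and takes 1/2.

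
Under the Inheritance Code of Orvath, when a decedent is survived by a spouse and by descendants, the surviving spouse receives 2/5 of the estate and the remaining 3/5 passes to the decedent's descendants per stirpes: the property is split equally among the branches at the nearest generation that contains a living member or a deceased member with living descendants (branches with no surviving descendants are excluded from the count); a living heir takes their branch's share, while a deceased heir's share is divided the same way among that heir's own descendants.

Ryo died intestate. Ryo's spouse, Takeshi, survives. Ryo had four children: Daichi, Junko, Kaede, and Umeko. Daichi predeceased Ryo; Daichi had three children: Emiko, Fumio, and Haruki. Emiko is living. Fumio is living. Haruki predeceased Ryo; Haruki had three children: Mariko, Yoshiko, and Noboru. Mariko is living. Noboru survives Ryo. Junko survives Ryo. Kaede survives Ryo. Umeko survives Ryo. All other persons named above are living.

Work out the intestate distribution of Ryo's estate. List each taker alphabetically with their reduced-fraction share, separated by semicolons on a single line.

Emiko 1/20; Fumio 1/20; Junko 3/20; Kaede 3/20; Mariko 1/60; Noboru 1/60; Takeshi 2/5; Umeko 3/20; Yoshiko 1/60

Takeshi, as surviving spouse, takes 2/5.
The remaining 3/5 passes to Ryo's descendants per stirpes.
The 3/5 is divided into 4 equal shares of 3/20 among Daichi, Junko, Kaede, Umeko.
Daichi predeceased; the 3/20 allotted to Daichi's branch passes to Daichi's issue by representation.
The 3/20 is divided into 3 equal shares of 1/20 among Emiko, Fumio, Haruki.
Emiko is living and takes 1/20.
Fumio is living and takes 1/20.
Haruki predeceased; the 1/20 allotted to Haruki's branch passes to Haruki's issue by representation.
The 1/20 is divided into 3 equal shares of 1/60 among Mariko, Yoshiko, Noboru.
Mariko is living and takes 1/60.
Yoshiko is living and takes 1/60.
Noboru is living and takes 1/60.
Junko is living and takes 3/20.
Kaede is living and takes 3/20.
Umeko is living and takes 3/20.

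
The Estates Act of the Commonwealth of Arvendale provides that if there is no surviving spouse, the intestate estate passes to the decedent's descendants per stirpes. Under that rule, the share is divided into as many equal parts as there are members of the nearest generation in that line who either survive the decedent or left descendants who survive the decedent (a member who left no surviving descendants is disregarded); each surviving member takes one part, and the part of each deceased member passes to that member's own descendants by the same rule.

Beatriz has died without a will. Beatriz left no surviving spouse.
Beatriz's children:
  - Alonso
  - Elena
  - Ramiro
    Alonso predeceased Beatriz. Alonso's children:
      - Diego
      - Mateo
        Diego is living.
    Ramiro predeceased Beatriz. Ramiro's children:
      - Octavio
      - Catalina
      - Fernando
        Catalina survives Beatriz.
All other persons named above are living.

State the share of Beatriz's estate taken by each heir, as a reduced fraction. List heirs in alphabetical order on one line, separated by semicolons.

Catalina 1/9; Diego 1/6; Elena 1/3; Fernando 1/9; Mateo 1/6; Octavio 1/9

There is no surviving spouse, so the entire estate passes to Beatriz's descendants per stirpes.
The estate is divided into 3 equal shares of 1/3 among Alonso, Elena, Ramiro.
Alonso predeceased; the 1/3 allotted to Alonso's branch passes to Alonso's issue by representation.
The 1/3 is divided into 2 equal shares of 1/6 among Diego, Mateo.
Diego is living and takes 1/6.
Mateo is living and takes 1/6.
Elena is living and takes 1/3.
Ramiro predeceased; the 1/3 allotted to Ramiro's branch passes to Ramiro's issue by representation.
The 1/3 is divided into 3 equal shares of 1/9 among Octavio, Catalina, Fernando.
Octavio is living and takes 1/9.
Catalina is living and takes 1/9.
Fernando is living and takes 1/9.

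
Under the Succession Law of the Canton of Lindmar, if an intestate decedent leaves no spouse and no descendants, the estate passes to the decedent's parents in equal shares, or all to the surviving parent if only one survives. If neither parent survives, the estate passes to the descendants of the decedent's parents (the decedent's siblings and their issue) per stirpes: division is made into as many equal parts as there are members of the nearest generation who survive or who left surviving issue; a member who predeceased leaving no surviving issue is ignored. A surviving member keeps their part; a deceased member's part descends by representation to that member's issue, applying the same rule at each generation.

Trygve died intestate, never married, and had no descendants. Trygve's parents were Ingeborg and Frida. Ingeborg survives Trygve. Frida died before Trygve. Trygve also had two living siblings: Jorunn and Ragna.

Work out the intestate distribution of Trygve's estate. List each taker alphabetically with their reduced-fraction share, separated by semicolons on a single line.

Only one parent, Ingeborg, survives, so Ingeborg takes the entire estate. The siblings take nothing because a surviving parent has priority.

Ingeborg 1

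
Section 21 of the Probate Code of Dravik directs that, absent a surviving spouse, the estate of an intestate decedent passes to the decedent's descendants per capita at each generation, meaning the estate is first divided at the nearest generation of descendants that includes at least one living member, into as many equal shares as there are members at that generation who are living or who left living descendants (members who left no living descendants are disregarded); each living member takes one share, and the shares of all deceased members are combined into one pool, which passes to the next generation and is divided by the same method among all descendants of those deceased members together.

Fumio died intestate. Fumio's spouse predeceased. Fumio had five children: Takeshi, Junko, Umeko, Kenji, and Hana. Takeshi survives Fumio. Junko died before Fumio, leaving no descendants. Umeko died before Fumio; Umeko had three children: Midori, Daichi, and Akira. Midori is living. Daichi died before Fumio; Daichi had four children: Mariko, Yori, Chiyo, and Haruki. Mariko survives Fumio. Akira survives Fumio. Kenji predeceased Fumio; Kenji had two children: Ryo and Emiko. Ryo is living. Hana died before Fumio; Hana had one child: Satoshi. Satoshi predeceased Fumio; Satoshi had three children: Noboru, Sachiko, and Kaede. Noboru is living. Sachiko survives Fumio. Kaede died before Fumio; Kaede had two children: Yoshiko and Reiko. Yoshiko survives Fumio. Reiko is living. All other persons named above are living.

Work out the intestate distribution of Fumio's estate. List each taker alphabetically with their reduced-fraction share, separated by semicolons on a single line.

There is no surviving spouse, so the entire estate passes to Fumio's descendants per capita at each generation.
At generation 1 (Takeshi, Umeko, Kenji, Hana) there are 4 shares of (1)/4 = 1/4 each.
Living: Takeshi — each takes 1/4.
Deceased: Umeko, Kenji, and Hana. Their combined 3/4 is pooled and carried to generation 2.
At generation 2 (Midori, Daichi, Akira, Ryo, Emiko, Satoshi) there are 6 shares of (3/4)/6 = 1/8 each.
Living: Midori, Akira, Ryo, and Emiko — each takes 1/8.
Deceased: Daichi and Satoshi. Their combined 1/4 is pooled and carried to generation 3.
At generation 3 (Mariko, Yori, Chiyo, Haruki, Noboru, Sachiko, Kaede) there are 7 shares of (1/4)/7 = 1/28 each.
Living: Mariko, Yori, Chiyo, Haruki, Noboru, and Sachiko — each takes 1/28.
Deceased: Kaede. That 1/28 share is carried to generation 4.
At generation 4 (Yoshiko, Reiko) there are 2 shares of (1/28)/2 = 1/56 each.
Living: Yoshiko and Reiko — each takes 1/56.

Akira 1/8; Chiyo 1/28; Emiko 1/8; Haruki 1/28; Mariko 1/28; Midori 1/8; Noboru 1/28; Reiko 1/56; Ryo 1/8; Sachiko 1/28; Takeshi 1/4; Yori 1/28; Yoshiko 1/56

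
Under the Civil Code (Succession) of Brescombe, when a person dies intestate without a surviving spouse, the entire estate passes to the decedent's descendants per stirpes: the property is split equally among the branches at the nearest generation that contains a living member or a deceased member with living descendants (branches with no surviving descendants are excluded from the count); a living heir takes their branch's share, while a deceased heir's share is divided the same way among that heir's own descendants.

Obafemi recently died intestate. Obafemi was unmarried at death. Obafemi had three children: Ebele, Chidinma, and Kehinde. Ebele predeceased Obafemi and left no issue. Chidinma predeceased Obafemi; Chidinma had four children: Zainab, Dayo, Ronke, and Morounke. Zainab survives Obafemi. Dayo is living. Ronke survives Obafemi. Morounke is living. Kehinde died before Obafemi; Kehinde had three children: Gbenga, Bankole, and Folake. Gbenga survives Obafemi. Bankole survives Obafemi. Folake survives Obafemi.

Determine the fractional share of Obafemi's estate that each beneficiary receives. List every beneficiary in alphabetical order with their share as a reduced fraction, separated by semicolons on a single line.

There is no surviving spouse, so the entire estate passes to Obafemi's descendants per stirpes.
Ebele left no surviving issue, so that branch lapses and is disregarded.
The estate is divided into 2 equal shares of 1/2 among Chidinma, Kehinde.
Chidinma predeceased; the 1/2 allotted to Chidinma's branch passes to Chidinma's issue by representation.
The 1/2 is divided into 4 equal shares of 1/8 among Zainab, Dayo, Ronke, Morounke.
Zainab is living and takes 1/8.
Dayo is living and takes 1/8.
Ronke is living and takes 1/8.
Morounke is living and takes 1/8.
Kehinde predeceased; the 1/2 allotted to Kehinde's branch passes to Kehinde's issue by representation.
The 1/2 is divided into 3 equal shares of 1/6 among Gbenga, Bankole, Folake.
Gbenga is living and takes 1/6.
Bankole is living and takes 1/6.
Folake is living and takes 1/6.

Bankole 1/6; Dayo 1/8; Folake 1/6; Gbenga 1/6; Morounke 1/8; Ronke 1/8; Zainab 1/8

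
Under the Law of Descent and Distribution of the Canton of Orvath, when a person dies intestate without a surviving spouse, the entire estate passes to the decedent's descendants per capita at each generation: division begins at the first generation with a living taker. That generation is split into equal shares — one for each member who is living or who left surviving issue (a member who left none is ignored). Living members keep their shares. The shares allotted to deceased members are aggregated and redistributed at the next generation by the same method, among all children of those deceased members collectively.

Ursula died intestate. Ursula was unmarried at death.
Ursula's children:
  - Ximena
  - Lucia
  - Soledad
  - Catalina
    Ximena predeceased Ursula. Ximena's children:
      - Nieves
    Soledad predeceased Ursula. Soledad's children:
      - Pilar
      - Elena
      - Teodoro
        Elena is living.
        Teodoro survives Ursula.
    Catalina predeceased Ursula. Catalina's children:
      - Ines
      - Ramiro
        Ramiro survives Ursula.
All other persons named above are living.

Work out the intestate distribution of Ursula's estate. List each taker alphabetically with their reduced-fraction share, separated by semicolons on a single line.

Elena 1/8; Ines 1/8; Lucia 1/4; Nieves 1/8; Pilar 1/8; Ramiro 1/8; Teodoro 1/8

There is no surviving spouse, so the entire estate passes to Ursula's descendants per capita at each generation.
At generation 1 (Ximena, Lucia, Soledad, Catalina) there are 4 shares of (1)/4 = 1/4 each.
Living: Lucia — each takes 1/4.
Deceased: Ximena, Soledad, and Catalina. Their combined 3/4 is pooled and carried to generation 2.
At generation 2 (Nieves, Pilar, Elena, Teodoro, Ines, Ramiro) there are 6 shares of (3/4)/6 = 1/8 each.
Living: Nieves, Pilar, Elena, Teodoro, Ines, and Ramiro — each takes 1/8.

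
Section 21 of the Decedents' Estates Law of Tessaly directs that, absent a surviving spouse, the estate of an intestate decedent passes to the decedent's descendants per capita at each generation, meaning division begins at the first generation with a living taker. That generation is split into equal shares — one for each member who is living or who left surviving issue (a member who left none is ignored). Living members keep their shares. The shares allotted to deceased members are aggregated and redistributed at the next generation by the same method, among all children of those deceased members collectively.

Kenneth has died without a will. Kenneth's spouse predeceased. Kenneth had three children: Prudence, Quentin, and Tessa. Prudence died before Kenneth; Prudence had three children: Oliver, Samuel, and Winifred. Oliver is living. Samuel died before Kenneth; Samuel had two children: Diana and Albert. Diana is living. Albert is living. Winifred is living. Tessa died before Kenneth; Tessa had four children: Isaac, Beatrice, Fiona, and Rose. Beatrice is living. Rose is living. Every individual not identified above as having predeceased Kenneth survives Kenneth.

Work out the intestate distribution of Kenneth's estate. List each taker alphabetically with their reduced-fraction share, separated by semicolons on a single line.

Albert 1/21; Beatrice 2/21; Diana 1/21; Fiona 2/21; Isaac 2/21; Oliver 2/21; Quentin 1/3; Rose 2/21; Winifred 2/21

There is no surviving spouse, so the entire estate passes to Kenneth's descendants per capita at each generation.
At generation 1 (Prudence, Quentin, Tessa) there are 3 shares of (1)/3 = 1/3 each.
Living: Quentin — each takes 1/3.
Deceased: Prudence and Tessa. Their combined 2/3 is pooled and carried to generation 2.
At generation 2 (Oliver, Samuel, Winifred, Isaac, Beatrice, Fiona, Rose) there are 7 shares of (2/3)/7 = 2/21 each.
Living: Oliver, Winifred, Isaac, Beatrice, Fiona, and Rose — each takes 2/21.
Deceased: Samuel. That 2/21 share is carried to generation 3.
At generation 3 (Diana, Albert) there are 2 shares of (2/21)/2 = 1/21 each.
Living: Diana and Albert — each takes 1/21.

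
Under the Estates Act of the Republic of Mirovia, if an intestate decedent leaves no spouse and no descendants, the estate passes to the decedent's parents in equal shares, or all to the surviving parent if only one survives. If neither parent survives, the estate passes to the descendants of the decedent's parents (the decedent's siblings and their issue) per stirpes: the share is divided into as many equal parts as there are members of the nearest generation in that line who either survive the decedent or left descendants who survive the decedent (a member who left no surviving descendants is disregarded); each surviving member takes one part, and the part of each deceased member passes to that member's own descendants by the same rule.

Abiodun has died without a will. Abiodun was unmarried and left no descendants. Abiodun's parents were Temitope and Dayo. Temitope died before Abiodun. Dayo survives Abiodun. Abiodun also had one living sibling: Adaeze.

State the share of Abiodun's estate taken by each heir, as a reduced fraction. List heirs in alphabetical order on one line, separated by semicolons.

Dayo 1

Only one parent, Dayo, survives, so Dayo takes the entire estate. The siblings take nothing because a surviving parent has priority.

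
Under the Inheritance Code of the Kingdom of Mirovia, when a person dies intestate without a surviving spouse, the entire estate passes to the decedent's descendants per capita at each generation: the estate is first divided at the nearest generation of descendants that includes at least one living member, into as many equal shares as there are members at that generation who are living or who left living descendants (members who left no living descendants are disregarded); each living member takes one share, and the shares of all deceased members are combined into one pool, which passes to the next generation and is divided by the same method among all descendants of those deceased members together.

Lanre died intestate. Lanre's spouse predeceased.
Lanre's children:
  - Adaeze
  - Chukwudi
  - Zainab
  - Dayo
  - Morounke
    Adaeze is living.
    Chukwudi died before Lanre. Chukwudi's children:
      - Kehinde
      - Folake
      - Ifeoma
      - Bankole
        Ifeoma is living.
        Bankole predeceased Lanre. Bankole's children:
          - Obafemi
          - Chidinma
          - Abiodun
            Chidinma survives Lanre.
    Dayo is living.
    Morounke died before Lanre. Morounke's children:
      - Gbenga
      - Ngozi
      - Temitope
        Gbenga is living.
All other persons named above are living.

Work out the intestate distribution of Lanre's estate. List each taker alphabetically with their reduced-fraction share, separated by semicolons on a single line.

There is no surviving spouse, so the entire estate passes to Lanre's descendants per capita at each generation.
At generation 1 (Adaeze, Chukwudi, Zainab, Dayo, Morounke) there are 5 shares of (1)/5 = 1/5 each.
Living: Adaeze, Zainab, and Dayo — each takes 1/5.
Deceased: Chukwudi and Morounke. Their combined 2/5 is pooled and carried to generation 2.
At generation 2 (Kehinde, Folake, Ifeoma, Bankole, Gbenga, Ngozi, Temitope) there are 7 shares of (2/5)/7 = 2/35 each.
Living: Kehinde, Folake, Ifeoma, Gbenga, Ngozi, and Temitope — each takes 2/35.
Deceased: Bankole. That 2/35 share is carried to generation 3.
At generation 3 (Obafemi, Chidinma, Abiodun) there are 3 shares of (2/35)/3 = 2/105 each.
Living: Obafemi, Chidinma, and Abiodun — each takes 2/105.

Abiodun 2/105; Adaeze 1/5; Chidinma 2/105; Dayo 1/5; Folake 2/35; Gbenga 2/35; Ifeoma 2/35; Kehinde 2/35; Ngozi 2/35; Obafemi 2/105; Temitope 2/35; Zainab 1/5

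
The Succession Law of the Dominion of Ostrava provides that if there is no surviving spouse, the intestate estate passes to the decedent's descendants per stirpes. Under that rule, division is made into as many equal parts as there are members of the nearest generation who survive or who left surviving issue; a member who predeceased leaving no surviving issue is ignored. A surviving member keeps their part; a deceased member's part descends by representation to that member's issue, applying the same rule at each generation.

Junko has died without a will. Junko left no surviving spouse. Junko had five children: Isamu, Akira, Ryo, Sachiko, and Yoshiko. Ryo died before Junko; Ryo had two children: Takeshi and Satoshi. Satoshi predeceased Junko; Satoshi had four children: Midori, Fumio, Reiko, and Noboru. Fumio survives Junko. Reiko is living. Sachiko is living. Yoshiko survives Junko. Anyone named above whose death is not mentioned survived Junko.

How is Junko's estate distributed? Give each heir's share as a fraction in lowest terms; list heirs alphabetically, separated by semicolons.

Akira 1/5; Fumio 1/40; Isamu 1/5; Midori 1/40; Noboru 1/40; Reiko 1/40; Sachiko 1/5; Takeshi 1/10; Yoshiko 1/5

There is no surviving spouse, so the entire estate passes to Junko's descendants per stirpes.
The estate is divided into 5 equal shares of 1/5 among Isamu, Akira, Ryo, Sachiko, Yoshiko.
Isamu is living and takes 1/5.
Akira is living and takes 1/5.
Ryo predeceased; the 1/5 allotted to Ryo's branch passes to Ryo's issue by representation.
The 1/5 is divided into 2 equal shares of 1/10 among Takeshi, Satoshi.
Takeshi is living and takes 1/10.
Satoshi predeceased; the 1/10 allotted to Satoshi's branch passes to Satoshi's issue by representation.
The 1/10 is divided into 4 equal shares of 1/40 among Midori, Fumio, Reiko, Noboru.
Midori is living and takes 1/40.
Fumio is living and takes 1/40.
Reiko is living and takes 1/40.
Noboru is living and takes 1/40.
Sachiko is living and takes 1/5.
Yoshiko is living and takes 1/5.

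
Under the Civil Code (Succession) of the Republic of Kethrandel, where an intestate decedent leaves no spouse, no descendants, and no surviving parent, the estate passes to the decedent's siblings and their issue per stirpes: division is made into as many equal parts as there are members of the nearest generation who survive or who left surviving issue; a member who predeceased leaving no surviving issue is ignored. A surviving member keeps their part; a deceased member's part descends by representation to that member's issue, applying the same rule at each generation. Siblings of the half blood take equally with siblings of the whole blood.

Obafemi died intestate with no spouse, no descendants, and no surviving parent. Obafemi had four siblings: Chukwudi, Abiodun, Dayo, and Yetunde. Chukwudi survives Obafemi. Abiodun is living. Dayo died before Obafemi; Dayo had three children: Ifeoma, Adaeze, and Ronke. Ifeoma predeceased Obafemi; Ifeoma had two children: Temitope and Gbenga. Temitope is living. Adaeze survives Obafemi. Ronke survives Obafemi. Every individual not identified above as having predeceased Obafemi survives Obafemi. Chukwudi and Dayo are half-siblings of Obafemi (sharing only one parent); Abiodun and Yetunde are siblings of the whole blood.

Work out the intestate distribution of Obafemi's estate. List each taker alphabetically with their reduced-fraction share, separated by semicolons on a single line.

Abiodun 1/4; Adaeze 1/12; Chukwudi 1/4; Gbenga 1/24; Ronke 1/12; Temitope 1/24; Yetunde 1/4

No spouse, descendants, or parent survives, so the estate passes to Obafemi's siblings per stirpes.
Half-blood and whole-blood siblings take equally under the stated rule.
The estate is divided into 4 equal shares of 1/4 among Chukwudi, Abiodun, Dayo, Yetunde.
Chukwudi is living and takes 1/4.
Abiodun is living and takes 1/4.
Dayo predeceased; the 1/4 allotted to Dayo's branch passes to Dayo's issue by representation.
The 1/4 is divided into 3 equal shares of 1/12 among Ifeoma, Adaeze, Ronke.
Ifeoma predeceased; the 1/12 allotted to Ifeoma's branch passes to Ifeoma's issue by representation.
The 1/12 is divided into 2 equal shares of 1/24 among Temitope, Gbenga.
Temitope is living and takes 1/24.
Gbenga is living and takes 1/24.
Adaeze is living and takes 1/12.
Ronke is living and takes 1/12.
Yetunde is living and takes 1/4.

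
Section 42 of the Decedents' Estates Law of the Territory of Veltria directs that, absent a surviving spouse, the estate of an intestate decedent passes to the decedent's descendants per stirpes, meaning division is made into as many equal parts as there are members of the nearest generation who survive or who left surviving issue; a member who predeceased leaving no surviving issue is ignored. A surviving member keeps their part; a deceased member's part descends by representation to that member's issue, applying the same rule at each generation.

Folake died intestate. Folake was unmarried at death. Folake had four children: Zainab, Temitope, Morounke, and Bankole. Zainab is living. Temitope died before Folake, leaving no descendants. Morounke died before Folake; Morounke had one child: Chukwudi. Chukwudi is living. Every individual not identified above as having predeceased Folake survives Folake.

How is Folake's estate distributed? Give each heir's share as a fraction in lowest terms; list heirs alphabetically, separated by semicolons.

There is no surviving spouse, so the entire estate passes to Folake's descendants per stirpes.
Temitope left no surviving issue, so that branch lapses and is disregarded.
The estate is divided into 3 equal shares of 1/3 among Zainab, Morounke, Bankole.
Zainab is living and takes 1/3.
Morounke predeceased; the 1/3 allotted to Morounke's branch passes to Morounke's issue by representation.
Chukwudi is the sole taker at this level and receives the full 1/3.
Bankole is living and takes 1/3.

Bankole 1/3; Chukwudi 1/3; Zainab 1/3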